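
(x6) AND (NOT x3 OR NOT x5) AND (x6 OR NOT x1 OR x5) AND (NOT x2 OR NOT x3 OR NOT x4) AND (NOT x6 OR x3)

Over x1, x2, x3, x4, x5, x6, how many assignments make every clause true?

6

There are 2^6 = 64 truth assignments over (x1, x2, x3, x4, x5, x6).
Split on x1. With x1 = true, the clauses containing x1 are satisfied and NOT x1 drops from the rest; 3 of the 2^5 = 32 assignments to the other variables satisfy what remains.
With x1 = false, by the same count on the reduced clause set, 3 assignments work.
(One model: x1=F, x2=F, x3=T, x4=F, x5=F, x6=T.)
Total: 3 + 3 = 6.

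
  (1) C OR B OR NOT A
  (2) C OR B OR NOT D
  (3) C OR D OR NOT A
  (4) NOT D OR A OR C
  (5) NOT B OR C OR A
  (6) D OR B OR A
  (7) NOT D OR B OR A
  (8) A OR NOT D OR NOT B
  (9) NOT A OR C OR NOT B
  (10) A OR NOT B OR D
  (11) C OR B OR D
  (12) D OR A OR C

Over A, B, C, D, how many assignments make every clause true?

There are 2^4 = 16 truth assignments over (A, B, C, D).
Check each against the 12 clauses (columns in the order A, B, C, D):
  F F F F  ✗ fails (D OR B OR A)
  F F F T  ✗ fails (C OR B OR NOT D)
  F F T F  ✗ fails (D OR B OR A)
  F F T T  ✗ fails (NOT D OR B OR A)
  F T F F  ✗ fails (NOT B OR C OR A)
  F T F T  ✗ fails (NOT D OR A OR C)
  F T T F  ✗ fails (A OR NOT B OR D)
  F T T T  ✗ fails (A OR NOT D OR NOT B)
  T F F F  ✗ fails (C OR B OR NOT A)
  T F F T  ✗ fails (C OR B OR NOT A)
  T F T F  ✓ satisfies all
  T F T T  ✓ satisfies all
  T T F F  ✗ fails (C OR D OR NOT A)
  T T F T  ✗ fails (NOT A OR C OR NOT B)
  T T T F  ✓ satisfies all
  T T T T  ✓ satisfies all
4 of the 16 rows are models.

4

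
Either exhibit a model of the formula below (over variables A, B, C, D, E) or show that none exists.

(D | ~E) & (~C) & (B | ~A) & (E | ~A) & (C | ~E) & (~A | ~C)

From the singleton clause (~C), C = 0.
From the singleton clause (~E), E = 0.
From the singleton clause (~A), A = 0.
All clauses hold; B, D can take either value.

A ↦ 0,  B ↦ 0,  C ↦ 0,  D ↦ 1,  E ↦ 0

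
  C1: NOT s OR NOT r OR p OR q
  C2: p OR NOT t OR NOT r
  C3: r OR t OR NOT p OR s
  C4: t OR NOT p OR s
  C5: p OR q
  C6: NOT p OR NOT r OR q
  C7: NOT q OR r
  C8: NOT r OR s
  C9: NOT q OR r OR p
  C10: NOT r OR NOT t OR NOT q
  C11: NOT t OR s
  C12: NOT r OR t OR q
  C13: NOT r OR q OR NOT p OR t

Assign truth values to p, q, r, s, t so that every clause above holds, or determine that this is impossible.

Suppose p = true.
Suppose t = false.
The clause (s) is unit, so s = true.
Suppose r = true.
The clause (q) is unit, so q = true.
This assignment satisfies each clause.

p=true, q=true, r=true, s=true, t=false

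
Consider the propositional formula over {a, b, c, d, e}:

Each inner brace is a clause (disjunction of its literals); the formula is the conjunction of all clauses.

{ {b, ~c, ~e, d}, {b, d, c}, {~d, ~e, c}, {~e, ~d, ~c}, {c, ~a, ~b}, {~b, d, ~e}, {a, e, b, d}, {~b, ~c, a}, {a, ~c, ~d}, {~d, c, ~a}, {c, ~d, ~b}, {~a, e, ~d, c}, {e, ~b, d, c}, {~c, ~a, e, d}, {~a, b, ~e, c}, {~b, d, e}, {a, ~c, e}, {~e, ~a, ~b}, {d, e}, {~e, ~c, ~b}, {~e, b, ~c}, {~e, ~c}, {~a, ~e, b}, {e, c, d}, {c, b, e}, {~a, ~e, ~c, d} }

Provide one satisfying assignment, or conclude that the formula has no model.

a ↦ 1, b ↦ 0, c ↦ 1, d ↦ 1, e ↦ 0

Suppose d = 1.
Suppose e = 0.
Suppose a = 1.
(c) alone gives c = 1.
No clause remains; b is free.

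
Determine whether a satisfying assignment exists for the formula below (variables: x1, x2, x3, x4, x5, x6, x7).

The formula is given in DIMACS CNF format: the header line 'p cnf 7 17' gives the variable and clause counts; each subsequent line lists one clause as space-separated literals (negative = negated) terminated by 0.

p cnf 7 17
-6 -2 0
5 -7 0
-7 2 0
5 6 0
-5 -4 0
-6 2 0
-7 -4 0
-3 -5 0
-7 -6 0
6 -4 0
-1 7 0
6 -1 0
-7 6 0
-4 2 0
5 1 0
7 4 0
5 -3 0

Unsatisfiable

Suppose x6 = False.
(x5) alone gives x5 = True.
(¬x4) alone gives x4 = False.
(¬x3) alone gives x3 = False.
(¬x1) alone gives x1 = False.
(¬x7) alone gives x7 = False.
But (x7) is also a unit clause — contradiction.
That branch fails; take x6 = True instead.
(¬x2) alone gives x2 = False.
But (x2) is also a unit clause — contradiction.
Neither x6 = True nor x6 = False works.
No assignment satisfies every clause.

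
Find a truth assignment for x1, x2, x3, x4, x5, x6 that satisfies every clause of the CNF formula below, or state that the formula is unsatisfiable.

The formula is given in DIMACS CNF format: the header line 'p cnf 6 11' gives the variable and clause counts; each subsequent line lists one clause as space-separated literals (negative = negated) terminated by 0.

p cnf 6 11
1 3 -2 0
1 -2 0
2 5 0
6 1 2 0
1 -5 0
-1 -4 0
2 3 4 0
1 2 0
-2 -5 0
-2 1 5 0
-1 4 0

Try x1 = True.
The clause (¬x4) is unit, so x4 = False.
But (x4) is also a unit clause — contradiction.
So x1 must be the other value — set x1 = False.
The clause (¬x2) is unit, so x2 = False.
But (x2) is also a unit clause — contradiction.
Neither x1 = True nor x1 = False works.

UNSATISFIABLE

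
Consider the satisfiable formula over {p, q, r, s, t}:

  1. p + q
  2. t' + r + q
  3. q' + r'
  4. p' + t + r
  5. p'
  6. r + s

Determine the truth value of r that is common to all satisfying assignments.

False

Suppose r = 1.
From the singleton clause (q'), q = 0.
From the singleton clause (p), p = 1.
That conflicts with the unit clause (p').
So every satisfying assignment has r = False.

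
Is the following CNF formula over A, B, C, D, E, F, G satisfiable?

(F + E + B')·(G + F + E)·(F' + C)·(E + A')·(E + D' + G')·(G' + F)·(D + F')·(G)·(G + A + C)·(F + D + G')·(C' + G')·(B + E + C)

No, unsatisfiable

(G) alone gives G = 1.
(F) alone gives F = 1.
(C) alone gives C = 1.
But (C') is also a unit clause — contradiction.
No assignment satisfies every clause.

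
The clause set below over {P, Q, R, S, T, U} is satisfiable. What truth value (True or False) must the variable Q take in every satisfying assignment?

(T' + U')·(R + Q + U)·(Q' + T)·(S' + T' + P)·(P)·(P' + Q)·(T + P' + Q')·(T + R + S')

Suppose Q = 0.
Unit clause (P) forces P = 1.
Now (P') is unsatisfied and unit — conflict.
So every satisfying assignment has Q = True.

True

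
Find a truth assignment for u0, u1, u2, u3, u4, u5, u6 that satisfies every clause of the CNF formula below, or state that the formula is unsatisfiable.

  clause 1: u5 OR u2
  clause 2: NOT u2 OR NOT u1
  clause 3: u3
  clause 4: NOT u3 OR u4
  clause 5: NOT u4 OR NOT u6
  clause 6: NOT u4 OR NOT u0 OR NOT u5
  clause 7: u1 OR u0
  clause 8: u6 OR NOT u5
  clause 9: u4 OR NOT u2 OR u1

From the singleton clause (u3), u3 = true.
From the singleton clause (u4), u4 = true.
From the singleton clause (NOT u6), u6 = false.
From the singleton clause (NOT u5), u5 = false.
From the singleton clause (u2), u2 = true.
From the singleton clause (NOT u1), u1 = false.
From the singleton clause (u0), u0 = true.
This assignment satisfies each clause.

u0: true, u1: false, u2: true, u3: true, u4: true, u5: false, u6: false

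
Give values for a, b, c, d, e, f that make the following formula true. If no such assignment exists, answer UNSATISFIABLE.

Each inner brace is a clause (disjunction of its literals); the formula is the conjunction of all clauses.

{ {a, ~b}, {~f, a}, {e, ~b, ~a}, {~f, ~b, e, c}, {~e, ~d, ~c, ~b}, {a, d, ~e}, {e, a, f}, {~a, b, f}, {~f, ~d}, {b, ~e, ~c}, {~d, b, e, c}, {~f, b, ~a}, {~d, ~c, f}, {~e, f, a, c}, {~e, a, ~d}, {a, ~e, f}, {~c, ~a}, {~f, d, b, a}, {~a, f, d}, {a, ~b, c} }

a=1,  b=1,  c=0,  d=0,  e=1,  f=1

Case a = 1:
(~c) alone gives c = 0.
Case e = 1:
Case b = 1:
Case f = 1:
(~d) alone gives d = 0.
Every clause now holds.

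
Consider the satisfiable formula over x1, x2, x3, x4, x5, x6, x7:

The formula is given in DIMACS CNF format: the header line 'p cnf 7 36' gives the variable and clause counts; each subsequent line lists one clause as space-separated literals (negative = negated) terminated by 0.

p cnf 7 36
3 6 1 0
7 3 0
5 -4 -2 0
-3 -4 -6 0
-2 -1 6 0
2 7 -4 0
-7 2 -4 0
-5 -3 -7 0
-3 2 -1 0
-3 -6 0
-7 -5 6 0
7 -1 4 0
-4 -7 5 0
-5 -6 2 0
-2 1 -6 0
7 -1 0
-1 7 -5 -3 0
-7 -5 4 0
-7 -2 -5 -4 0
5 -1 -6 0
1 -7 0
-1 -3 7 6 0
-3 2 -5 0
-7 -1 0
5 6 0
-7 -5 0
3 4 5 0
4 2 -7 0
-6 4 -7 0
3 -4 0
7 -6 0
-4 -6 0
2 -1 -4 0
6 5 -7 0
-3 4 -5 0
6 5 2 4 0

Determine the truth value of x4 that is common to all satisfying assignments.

True

Suppose x4 = False.
Branch on x7: set x7 = True.
(¬x5) alone gives x5 = False.
(x1) alone gives x1 = True.
That conflicts with the unit clause (¬x1).
Undo x7 and try x7 = False.
(x3) alone gives x3 = True.
(¬x6) alone gives x6 = False.
(¬x1) alone gives x1 = False.
(x5) alone gives x5 = True.
That conflicts with the unit clause (¬x5).
Neither x7 = True nor x7 = False works.
So every satisfying assignment has x4 = True.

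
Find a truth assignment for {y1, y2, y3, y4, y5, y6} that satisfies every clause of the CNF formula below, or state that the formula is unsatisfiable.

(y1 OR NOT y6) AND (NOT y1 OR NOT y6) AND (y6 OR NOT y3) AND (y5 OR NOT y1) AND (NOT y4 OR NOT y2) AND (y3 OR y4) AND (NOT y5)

The clause (NOT y5) is unit, so y5 = false.
The clause (NOT y1) is unit, so y1 = false.
The clause (NOT y6) is unit, so y6 = false.
The clause (NOT y3) is unit, so y3 = false.
The clause (y4) is unit, so y4 = true.
The clause (NOT y2) is unit, so y2 = false.
This assignment satisfies each clause.

y1=false; y2=false; y3=false; y4=true; y5=false; y6=false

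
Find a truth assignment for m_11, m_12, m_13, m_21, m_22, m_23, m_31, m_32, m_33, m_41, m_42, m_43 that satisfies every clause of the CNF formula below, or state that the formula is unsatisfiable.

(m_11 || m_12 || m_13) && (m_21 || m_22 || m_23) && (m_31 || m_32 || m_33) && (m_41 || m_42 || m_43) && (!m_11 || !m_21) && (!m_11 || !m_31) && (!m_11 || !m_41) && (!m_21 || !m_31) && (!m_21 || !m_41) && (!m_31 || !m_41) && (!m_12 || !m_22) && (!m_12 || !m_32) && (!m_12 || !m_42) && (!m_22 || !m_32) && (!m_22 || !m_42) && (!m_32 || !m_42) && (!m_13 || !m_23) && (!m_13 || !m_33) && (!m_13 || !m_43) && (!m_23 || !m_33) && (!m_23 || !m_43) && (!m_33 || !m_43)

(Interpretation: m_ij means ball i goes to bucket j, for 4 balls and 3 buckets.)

Branch on m_11: set m_11 = false.
Branch on m_12: set m_12 = true.
From the singleton clause (!m_22), m_22 = false.
From the singleton clause (!m_32), m_32 = false.
From the singleton clause (!m_42), m_42 = false.
Branch on m_21: set m_21 = true.
From the singleton clause (!m_31), m_31 = false.
From the singleton clause (m_33), m_33 = true.
From the singleton clause (!m_41), m_41 = false.
From the singleton clause (m_43), m_43 = true.
That conflicts with the unit clause (!m_43).
Backtrack on m_21: now try m_21 = false.
From the singleton clause (m_23), m_23 = true.
From the singleton clause (!m_13), m_13 = false.
From the singleton clause (!m_33), m_33 = false.
From the singleton clause (m_31), m_31 = true.
From the singleton clause (!m_41), m_41 = false.
From the singleton clause (m_43), m_43 = true.
That conflicts with the unit clause (!m_43).
Neither m_21 = true nor m_21 = false works.
Backtrack on m_12: now try m_12 = false.
From the singleton clause (m_13), m_13 = true.
From the singleton clause (!m_23), m_23 = false.
From the singleton clause (!m_33), m_33 = false.
From the singleton clause (!m_43), m_43 = false.
Branch on m_21: set m_21 = true.
From the singleton clause (!m_31), m_31 = false.
From the singleton clause (m_32), m_32 = true.
From the singleton clause (!m_41), m_41 = false.
From the singleton clause (m_42), m_42 = true.
That conflicts with the unit clause (!m_42).
Backtrack on m_21: now try m_21 = false.
From the singleton clause (m_22), m_22 = true.
From the singleton clause (!m_32), m_32 = false.
From the singleton clause (m_31), m_31 = true.
From the singleton clause (!m_41), m_41 = false.
From the singleton clause (m_42), m_42 = true.
That conflicts with the unit clause (!m_42).
Neither m_21 = true nor m_21 = false works.
Neither m_12 = true nor m_12 = false works.
Backtrack on m_11: now try m_11 = true.
From the singleton clause (!m_21), m_21 = false.
From the singleton clause (!m_31), m_31 = false.
From the singleton clause (!m_41), m_41 = false.
Branch on m_22: set m_22 = true.
From the singleton clause (!m_12), m_12 = false.
From the singleton clause (!m_32), m_32 = false.
From the singleton clause (m_33), m_33 = true.
From the singleton clause (!m_42), m_42 = false.
From the singleton clause (m_43), m_43 = true.
That conflicts with the unit clause (!m_43).
Backtrack on m_22: now try m_22 = false.
From the singleton clause (m_23), m_23 = true.
From the singleton clause (!m_13), m_13 = false.
From the singleton clause (!m_33), m_33 = false.
From the singleton clause (m_32), m_32 = true.
From the singleton clause (!m_12), m_12 = false.
From the singleton clause (!m_42), m_42 = false.
From the singleton clause (m_43), m_43 = true.
That conflicts with the unit clause (!m_43).
Neither m_22 = true nor m_22 = false works.
Neither m_11 = true nor m_11 = false works.

UNSATISFIABLE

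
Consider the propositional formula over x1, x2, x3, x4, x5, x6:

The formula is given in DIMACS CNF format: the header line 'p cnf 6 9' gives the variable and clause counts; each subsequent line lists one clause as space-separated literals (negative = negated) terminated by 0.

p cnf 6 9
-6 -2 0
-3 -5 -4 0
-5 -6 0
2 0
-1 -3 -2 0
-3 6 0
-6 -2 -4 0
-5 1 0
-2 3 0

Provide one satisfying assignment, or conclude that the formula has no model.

UNSATISFIABLE

(x2) alone gives x2 = True.
(¬x6) alone gives x6 = False.
(¬x3) alone gives x3 = False.
But (x3) is also a unit clause — contradiction.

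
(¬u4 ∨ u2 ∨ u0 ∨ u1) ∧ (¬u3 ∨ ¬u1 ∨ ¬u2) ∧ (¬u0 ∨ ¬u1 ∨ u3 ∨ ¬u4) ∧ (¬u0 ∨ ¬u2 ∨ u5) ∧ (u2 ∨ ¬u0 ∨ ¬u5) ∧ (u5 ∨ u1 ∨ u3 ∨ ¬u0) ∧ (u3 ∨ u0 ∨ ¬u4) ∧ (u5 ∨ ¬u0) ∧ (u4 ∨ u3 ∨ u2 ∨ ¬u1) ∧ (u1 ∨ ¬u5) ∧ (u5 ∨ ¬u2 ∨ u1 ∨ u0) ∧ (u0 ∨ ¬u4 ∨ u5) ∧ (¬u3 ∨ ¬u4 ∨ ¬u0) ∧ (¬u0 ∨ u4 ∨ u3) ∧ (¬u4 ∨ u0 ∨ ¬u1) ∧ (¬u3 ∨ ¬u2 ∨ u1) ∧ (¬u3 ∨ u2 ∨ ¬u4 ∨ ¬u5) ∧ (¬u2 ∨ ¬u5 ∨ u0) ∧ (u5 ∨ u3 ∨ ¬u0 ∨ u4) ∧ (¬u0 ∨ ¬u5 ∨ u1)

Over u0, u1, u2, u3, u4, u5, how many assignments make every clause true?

5

There are 2^6 = 64 truth assignments over (u0, u1, u2, u3, u4, u5).
Split on u0. With u0 = True, the clauses containing u0 are satisfied and ¬u0 drops from the rest; 0 of the 2^5 = 32 assignments to the other variables satisfy what remains.
With u0 = False, by the same count on the reduced clause set, 5 assignments work.
(One model: u0=F, u1=F, u2=F, u3=F, u4=F, u5=F.)
Total: 0 + 5 = 5.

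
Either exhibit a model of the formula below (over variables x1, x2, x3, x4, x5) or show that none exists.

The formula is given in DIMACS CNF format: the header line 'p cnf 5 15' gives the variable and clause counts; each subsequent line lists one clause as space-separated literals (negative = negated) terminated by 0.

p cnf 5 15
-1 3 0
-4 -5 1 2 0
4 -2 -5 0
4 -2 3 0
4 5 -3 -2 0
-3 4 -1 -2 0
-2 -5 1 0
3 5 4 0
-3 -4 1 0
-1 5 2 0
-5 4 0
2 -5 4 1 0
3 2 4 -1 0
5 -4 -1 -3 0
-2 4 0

Branch on x1: set x1 = True.
From the singleton clause (x3), x3 = True.
Branch on x4: set x4 = True.
From the singleton clause (x5), x5 = True.
No clause remains; x2 is free.

x1=True,  x2=False,  x3=True,  x4=True,  x5=True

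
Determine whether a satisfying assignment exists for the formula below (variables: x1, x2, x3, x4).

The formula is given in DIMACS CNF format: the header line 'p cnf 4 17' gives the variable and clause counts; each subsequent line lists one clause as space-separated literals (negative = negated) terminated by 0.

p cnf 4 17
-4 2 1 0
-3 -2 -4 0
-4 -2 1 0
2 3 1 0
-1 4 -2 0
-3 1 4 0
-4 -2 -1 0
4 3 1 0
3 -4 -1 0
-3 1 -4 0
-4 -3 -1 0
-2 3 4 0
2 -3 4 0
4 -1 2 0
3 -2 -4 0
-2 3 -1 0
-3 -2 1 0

Branch on x4: set x4 = False.
Branch on x1: set x1 = False.
(¬x3) alone gives x3 = False.
That conflicts with the unit clause (x3).
Undo x1 and try x1 = True.
(¬x2) alone gives x2 = False.
That conflicts with the unit clause (x2).
Both values of x1 lead to a conflict.
Undo x4 and try x4 = True.
Branch on x2: set x2 = True.
(¬x3) alone gives x3 = False.
That conflicts with the unit clause (x3).
Undo x2 and try x2 = False.
(x1) alone gives x1 = True.
(x3) alone gives x3 = True.
That conflicts with the unit clause (¬x3).
Both values of x2 lead to a conflict.
Both values of x4 lead to a conflict.
No assignment satisfies every clause.

Unsatisfiable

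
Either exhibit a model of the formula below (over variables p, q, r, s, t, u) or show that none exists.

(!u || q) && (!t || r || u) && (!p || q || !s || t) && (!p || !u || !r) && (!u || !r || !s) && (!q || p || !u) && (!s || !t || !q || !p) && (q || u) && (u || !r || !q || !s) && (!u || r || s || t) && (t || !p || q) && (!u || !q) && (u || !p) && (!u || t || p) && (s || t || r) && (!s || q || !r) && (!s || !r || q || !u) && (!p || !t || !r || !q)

p=false; q=true; r=true; s=false; t=false; u=false

Suppose u = false.
From the singleton clause (q), q = true.
From the singleton clause (!p), p = false.
Suppose t = false.
Suppose r = true.
From the singleton clause (!s), s = false.
This assignment satisfies each clause.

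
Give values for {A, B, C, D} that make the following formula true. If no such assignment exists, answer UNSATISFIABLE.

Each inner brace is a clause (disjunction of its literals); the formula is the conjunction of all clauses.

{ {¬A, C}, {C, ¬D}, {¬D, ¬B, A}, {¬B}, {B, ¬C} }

A=False, B=False, C=False, D=False

Unit clause (¬B) forces B = False.
Unit clause (¬C) forces C = False.
Unit clause (¬A) forces A = False.
Unit clause (¬D) forces D = False.
This assignment satisfies each clause.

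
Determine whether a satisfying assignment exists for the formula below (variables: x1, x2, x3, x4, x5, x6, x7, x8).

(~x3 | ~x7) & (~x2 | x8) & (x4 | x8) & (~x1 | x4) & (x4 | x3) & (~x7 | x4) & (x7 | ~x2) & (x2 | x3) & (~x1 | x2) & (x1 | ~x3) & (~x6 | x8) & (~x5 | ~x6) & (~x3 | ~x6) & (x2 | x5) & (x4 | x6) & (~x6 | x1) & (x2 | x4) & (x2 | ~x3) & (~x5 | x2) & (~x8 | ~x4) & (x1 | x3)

Branch on x3: set x3 = 0.
The clause (x4) is unit, so x4 = 1.
The clause (x2) is unit, so x2 = 1.
The clause (x8) is unit, so x8 = 1.
Now (~x8) is unsatisfied and unit — conflict.
That branch fails; take x3 = 1 instead.
The clause (~x7) is unit, so x7 = 0.
The clause (~x2) is unit, so x2 = 0.
Now (x2) is unsatisfied and unit — conflict.
Either choice for x3 ends in contradiction.
No assignment satisfies every clause.

No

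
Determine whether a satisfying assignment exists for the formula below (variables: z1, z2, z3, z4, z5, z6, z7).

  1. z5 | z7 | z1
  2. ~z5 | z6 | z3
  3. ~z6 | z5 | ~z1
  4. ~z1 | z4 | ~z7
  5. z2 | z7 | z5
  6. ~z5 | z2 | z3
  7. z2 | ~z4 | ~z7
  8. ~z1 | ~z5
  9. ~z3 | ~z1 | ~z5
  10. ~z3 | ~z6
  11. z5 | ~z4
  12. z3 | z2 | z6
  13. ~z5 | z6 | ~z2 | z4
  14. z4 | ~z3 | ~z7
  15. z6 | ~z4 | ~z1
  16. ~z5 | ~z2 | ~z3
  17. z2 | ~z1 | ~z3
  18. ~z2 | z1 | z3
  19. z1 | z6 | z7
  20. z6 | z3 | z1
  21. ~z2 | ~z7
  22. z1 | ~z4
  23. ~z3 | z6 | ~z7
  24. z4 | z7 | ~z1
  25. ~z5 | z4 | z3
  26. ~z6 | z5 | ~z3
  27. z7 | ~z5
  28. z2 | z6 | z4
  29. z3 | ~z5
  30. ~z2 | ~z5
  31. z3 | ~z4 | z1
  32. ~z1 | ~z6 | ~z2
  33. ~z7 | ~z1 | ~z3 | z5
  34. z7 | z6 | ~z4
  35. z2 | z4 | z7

Satisfiable

Case z1 = 0:
The clause (~z4) is unit, so z4 = 0.
Case z5 = 0:
The clause (z7) is unit, so z7 = 1.
The clause (~z3) is unit, so z3 = 0.
The clause (~z2) is unit, so z2 = 0.
The clause (z6) is unit, so z6 = 1.
Every clause now holds.
A satisfying assignment: z1 ↦ 0; z2 ↦ 0; z3 ↦ 0; z4 ↦ 0; z5 ↦ 0; z6 ↦ 1; z7 ↦ 1.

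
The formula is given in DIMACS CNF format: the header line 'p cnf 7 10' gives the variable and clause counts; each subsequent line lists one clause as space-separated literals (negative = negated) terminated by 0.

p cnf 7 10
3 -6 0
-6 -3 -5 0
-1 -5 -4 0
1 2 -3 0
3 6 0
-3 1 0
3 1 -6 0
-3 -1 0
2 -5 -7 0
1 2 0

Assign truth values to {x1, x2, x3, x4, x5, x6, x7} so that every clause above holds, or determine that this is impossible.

Try x3 = True.
The clause (x1) is unit, so x1 = True.
But (¬x1) is also a unit clause — contradiction.
So x3 must be the other value — set x3 = False.
The clause (¬x6) is unit, so x6 = False.
But (x6) is also a unit clause — contradiction.
Either choice for x3 ends in contradiction.

UNSATISFIABLE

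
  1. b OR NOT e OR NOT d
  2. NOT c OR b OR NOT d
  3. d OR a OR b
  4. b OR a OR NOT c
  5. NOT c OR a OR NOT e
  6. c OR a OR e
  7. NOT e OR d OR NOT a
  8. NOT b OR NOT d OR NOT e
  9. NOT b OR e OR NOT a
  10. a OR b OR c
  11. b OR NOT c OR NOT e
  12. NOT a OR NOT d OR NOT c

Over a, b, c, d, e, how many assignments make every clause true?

There are 2^5 = 32 truth assignments over (a, b, c, d, e).
Split on a. With a = true, the clauses containing a are satisfied and NOT a drops from the rest; 3 of the 2^4 = 16 assignments to the other variables satisfy what remains.
With a = false, by the same count on the reduced clause set, 3 assignments work.
Total: 3 + 3 = 6.

6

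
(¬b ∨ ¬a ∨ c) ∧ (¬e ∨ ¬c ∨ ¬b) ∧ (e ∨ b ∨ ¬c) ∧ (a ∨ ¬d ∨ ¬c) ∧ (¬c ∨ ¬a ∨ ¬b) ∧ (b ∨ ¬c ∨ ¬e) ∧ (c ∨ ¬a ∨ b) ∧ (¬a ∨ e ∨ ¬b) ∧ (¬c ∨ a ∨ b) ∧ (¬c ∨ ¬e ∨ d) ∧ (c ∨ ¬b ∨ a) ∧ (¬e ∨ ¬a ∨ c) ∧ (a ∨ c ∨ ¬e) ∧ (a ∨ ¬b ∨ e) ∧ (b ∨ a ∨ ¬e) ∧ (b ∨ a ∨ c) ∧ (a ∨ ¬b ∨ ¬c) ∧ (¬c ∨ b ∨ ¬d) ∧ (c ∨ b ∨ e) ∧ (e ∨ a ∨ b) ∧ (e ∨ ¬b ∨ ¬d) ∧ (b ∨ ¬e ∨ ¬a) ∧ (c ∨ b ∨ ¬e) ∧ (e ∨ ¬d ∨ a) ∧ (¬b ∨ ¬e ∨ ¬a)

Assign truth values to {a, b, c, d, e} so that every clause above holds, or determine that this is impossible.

Case b = False:
Case e = True:
(¬c) alone gives c = False.
Now (c) is unsatisfied and unit — conflict.
That branch fails; take e = False instead.
(¬c) alone gives c = False.
Now (c) is unsatisfied and unit — conflict.
Both values of e lead to a conflict.
That branch fails; take b = True instead.
Case a = False:
(c) alone gives c = True.
Now (¬c) is unsatisfied and unit — conflict.
That branch fails; take a = True instead.
(c) alone gives c = True.
Now (¬c) is unsatisfied and unit — conflict.
Both values of a lead to a conflict.
Both values of b lead to a conflict.

UNSATISFIABLE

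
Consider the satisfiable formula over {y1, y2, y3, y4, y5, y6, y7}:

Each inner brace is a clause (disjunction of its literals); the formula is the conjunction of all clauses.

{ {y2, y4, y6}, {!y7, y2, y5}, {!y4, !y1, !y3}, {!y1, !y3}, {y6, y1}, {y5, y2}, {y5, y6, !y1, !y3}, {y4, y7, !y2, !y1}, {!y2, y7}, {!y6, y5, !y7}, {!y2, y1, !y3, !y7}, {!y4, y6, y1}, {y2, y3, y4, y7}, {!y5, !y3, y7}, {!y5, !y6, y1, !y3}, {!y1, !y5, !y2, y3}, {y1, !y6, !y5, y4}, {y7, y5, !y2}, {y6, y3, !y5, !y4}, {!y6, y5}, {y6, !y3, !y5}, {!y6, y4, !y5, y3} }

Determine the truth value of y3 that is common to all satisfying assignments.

False

Suppose y3 = true.
Unit clause (!y1) forces y1 = false.
Unit clause (y6) forces y6 = true.
Unit clause (!y5) forces y5 = false.
That conflicts with the unit clause (y5).
So every satisfying assignment has y3 = False.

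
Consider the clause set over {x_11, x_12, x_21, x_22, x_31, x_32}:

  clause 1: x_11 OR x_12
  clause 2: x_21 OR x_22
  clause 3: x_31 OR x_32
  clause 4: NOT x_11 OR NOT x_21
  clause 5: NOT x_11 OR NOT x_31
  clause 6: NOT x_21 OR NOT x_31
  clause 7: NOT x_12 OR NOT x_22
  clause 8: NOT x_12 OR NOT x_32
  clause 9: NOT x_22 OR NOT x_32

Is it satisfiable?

No, unsatisfiable

Suppose x_11 = true.
The clause (NOT x_21) is unit, so x_21 = false.
The clause (x_22) is unit, so x_22 = true.
The clause (NOT x_31) is unit, so x_31 = false.
The clause (x_32) is unit, so x_32 = true.
Now (NOT x_32) is unsatisfied and unit — conflict.
That branch fails; take x_11 = false instead.
The clause (x_12) is unit, so x_12 = true.
The clause (NOT x_22) is unit, so x_22 = false.
The clause (x_21) is unit, so x_21 = true.
The clause (NOT x_31) is unit, so x_31 = false.
The clause (x_32) is unit, so x_32 = true.
Now (NOT x_32) is unsatisfied and unit — conflict.
Neither x_11 = true nor x_11 = false works.
No assignment satisfies every clause.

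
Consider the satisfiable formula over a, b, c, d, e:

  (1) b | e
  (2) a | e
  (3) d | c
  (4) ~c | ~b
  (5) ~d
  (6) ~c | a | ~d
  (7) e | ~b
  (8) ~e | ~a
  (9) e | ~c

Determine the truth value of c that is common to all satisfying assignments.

True

Suppose c = 0.
(d) alone gives d = 1.
That conflicts with the unit clause (~d).
So every satisfying assignment has c = True.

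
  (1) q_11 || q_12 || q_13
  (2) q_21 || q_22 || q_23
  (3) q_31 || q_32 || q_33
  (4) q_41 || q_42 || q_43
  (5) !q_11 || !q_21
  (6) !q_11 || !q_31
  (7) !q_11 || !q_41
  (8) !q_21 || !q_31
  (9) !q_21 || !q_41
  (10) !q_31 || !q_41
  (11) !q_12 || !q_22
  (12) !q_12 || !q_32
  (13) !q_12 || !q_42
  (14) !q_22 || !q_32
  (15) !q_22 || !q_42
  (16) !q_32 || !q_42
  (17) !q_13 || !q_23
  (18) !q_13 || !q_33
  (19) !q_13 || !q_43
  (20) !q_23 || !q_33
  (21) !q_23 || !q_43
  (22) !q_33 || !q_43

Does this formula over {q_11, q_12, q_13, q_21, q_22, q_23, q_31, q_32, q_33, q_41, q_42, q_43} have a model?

No

Suppose q_11 = false.
Suppose q_12 = true.
From the singleton clause (!q_22), q_22 = false.
From the singleton clause (!q_32), q_32 = false.
From the singleton clause (!q_42), q_42 = false.
Suppose q_21 = true.
From the singleton clause (!q_31), q_31 = false.
From the singleton clause (q_33), q_33 = true.
From the singleton clause (!q_41), q_41 = false.
From the singleton clause (q_43), q_43 = true.
That conflicts with the unit clause (!q_43).
So q_21 must be the other value — set q_21 = false.
From the singleton clause (q_23), q_23 = true.
From the singleton clause (!q_13), q_13 = false.
From the singleton clause (!q_33), q_33 = false.
From the singleton clause (q_31), q_31 = true.
From the singleton clause (!q_41), q_41 = false.
From the singleton clause (q_43), q_43 = true.
That conflicts with the unit clause (!q_43).
Either choice for q_21 ends in contradiction.
So q_12 must be the other value — set q_12 = false.
From the singleton clause (q_13), q_13 = true.
From the singleton clause (!q_23), q_23 = false.
From the singleton clause (!q_33), q_33 = false.
From the singleton clause (!q_43), q_43 = false.
Suppose q_21 = true.
From the singleton clause (!q_31), q_31 = false.
From the singleton clause (q_32), q_32 = true.
From the singleton clause (!q_41), q_41 = false.
From the singleton clause (q_42), q_42 = true.
That conflicts with the unit clause (!q_42).
So q_21 must be the other value — set q_21 = false.
From the singleton clause (q_22), q_22 = true.
From the singleton clause (!q_32), q_32 = false.
From the singleton clause (q_31), q_31 = true.
From the singleton clause (!q_41), q_41 = false.
From the singleton clause (q_42), q_42 = true.
That conflicts with the unit clause (!q_42).
Either choice for q_21 ends in contradiction.
Either choice for q_12 ends in contradiction.
So q_11 must be the other value — set q_11 = true.
From the singleton clause (!q_21), q_21 = false.
From the singleton clause (!q_31), q_31 = false.
From the singleton clause (!q_41), q_41 = false.
Suppose q_22 = true.
From the singleton clause (!q_12), q_12 = false.
From the singleton clause (!q_32), q_32 = false.
From the singleton clause (q_33), q_33 = true.
From the singleton clause (!q_42), q_42 = false.
From the singleton clause (q_43), q_43 = true.
That conflicts with the unit clause (!q_43).
So q_22 must be the other value — set q_22 = false.
From the singleton clause (q_23), q_23 = true.
From the singleton clause (!q_13), q_13 = false.
From the singleton clause (!q_33), q_33 = false.
From the singleton clause (q_32), q_32 = true.
From the singleton clause (!q_12), q_12 = false.
From the singleton clause (!q_42), q_42 = false.
From the singleton clause (q_43), q_43 = true.
That conflicts with the unit clause (!q_43).
Either choice for q_22 ends in contradiction.
Either choice for q_11 ends in contradiction.
No assignment satisfies every clause.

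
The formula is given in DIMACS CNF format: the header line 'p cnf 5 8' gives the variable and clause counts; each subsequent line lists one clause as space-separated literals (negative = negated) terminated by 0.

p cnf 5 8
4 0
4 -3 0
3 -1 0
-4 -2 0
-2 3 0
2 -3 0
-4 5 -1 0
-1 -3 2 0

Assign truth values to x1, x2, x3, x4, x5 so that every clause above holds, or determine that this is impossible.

x1: False; x2: False; x3: False; x4: True; x5: False

The clause (x4) is unit, so x4 = True.
The clause (¬x2) is unit, so x2 = False.
The clause (¬x3) is unit, so x3 = False.
The clause (¬x1) is unit, so x1 = False.
No clause remains; x5 is free.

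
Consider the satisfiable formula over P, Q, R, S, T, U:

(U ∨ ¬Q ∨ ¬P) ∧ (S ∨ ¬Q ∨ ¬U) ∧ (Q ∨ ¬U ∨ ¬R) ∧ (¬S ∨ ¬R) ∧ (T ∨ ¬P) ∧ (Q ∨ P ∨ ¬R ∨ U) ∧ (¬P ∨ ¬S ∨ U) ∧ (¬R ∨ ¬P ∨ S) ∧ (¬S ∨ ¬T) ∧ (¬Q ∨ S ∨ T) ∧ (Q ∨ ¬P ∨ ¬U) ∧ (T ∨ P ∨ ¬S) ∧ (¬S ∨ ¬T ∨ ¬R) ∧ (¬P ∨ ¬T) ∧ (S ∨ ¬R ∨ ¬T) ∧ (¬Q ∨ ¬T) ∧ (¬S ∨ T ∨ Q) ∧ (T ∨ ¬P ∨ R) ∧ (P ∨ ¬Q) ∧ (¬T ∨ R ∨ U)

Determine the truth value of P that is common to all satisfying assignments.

Suppose P = True.
Unit clause (T) forces T = True.
Now (¬T) is unsatisfied and unit — conflict.
So every satisfying assignment has P = False.

False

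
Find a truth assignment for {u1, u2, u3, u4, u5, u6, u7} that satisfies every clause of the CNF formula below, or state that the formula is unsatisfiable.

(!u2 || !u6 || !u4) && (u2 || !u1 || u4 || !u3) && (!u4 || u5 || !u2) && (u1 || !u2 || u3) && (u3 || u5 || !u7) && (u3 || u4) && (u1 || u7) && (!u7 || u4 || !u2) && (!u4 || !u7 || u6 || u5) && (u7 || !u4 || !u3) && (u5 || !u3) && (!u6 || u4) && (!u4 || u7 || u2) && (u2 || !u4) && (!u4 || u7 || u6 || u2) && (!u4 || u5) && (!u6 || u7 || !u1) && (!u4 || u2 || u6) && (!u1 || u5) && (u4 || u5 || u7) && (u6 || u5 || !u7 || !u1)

Suppose u3 = false.
(u4) alone gives u4 = true.
(u2) alone gives u2 = true.
(!u6) alone gives u6 = false.
(u5) alone gives u5 = true.
(u1) alone gives u1 = true.
All clauses hold; u7 can take either value.

u1=true; u2=true; u3=false; u4=true; u5=true; u6=false; u7=false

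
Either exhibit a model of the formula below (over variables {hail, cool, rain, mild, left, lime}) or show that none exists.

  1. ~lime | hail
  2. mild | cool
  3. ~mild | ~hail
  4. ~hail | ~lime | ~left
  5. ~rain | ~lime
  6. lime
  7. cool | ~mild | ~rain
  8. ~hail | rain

(lime) alone gives lime = 1.
(hail) alone gives hail = 1.
(~mild) alone gives mild = 0.
(cool) alone gives cool = 1.
(~left) alone gives left = 0.
(~rain) alone gives rain = 0.
But (rain) is also a unit clause — contradiction.

UNSATISFIABLE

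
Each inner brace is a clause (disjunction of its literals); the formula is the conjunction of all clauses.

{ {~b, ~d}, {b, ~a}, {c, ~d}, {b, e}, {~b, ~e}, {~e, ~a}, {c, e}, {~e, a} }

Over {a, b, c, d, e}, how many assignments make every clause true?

2

There are 2^5 = 32 truth assignments over (a, b, c, d, e).
Split on a. With a = 1, the clauses containing a are satisfied and ~a drops from the rest; 1 of the 2^4 = 16 assignments to the other variables satisfy what remains.
With a = 0, by the same count on the reduced clause set, 1 assignment works.
(One model: a=F, b=T, c=T, d=F, e=F.)
Total: 1 + 1 = 2.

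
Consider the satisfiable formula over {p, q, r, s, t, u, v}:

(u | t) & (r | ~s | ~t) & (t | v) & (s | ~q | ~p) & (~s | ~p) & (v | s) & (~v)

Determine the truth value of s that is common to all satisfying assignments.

True

Suppose s = 0.
The clause (v) is unit, so v = 1.
That conflicts with the unit clause (~v).
So every satisfying assignment has s = True.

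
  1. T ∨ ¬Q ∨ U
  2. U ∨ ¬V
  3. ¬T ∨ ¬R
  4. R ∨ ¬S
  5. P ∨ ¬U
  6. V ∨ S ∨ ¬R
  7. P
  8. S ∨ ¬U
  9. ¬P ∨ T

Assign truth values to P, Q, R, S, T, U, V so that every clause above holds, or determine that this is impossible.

(P) alone gives P = True.
(T) alone gives T = True.
(¬R) alone gives R = False.
(¬S) alone gives S = False.
(¬U) alone gives U = False.
(¬V) alone gives V = False.
All clauses hold; Q can take either value.

P: True,  Q: True,  R: False,  S: False,  T: True,  U: False,  V: False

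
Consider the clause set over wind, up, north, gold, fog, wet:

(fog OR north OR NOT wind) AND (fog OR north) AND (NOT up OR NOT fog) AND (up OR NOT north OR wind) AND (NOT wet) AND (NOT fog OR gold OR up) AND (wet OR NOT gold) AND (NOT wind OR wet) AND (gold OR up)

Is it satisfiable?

Satisfiable

From the singleton clause (NOT wet), wet = false.
From the singleton clause (NOT gold), gold = false.
From the singleton clause (NOT wind), wind = false.
From the singleton clause (up), up = true.
From the singleton clause (NOT fog), fog = false.
From the singleton clause (north), north = true.
Every clause now holds.
A satisfying assignment: wind=false; up=true; north=true; gold=false; fog=false; wet=false.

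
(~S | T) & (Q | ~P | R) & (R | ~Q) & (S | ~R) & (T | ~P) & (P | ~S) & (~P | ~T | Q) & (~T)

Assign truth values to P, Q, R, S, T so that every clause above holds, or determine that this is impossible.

From the singleton clause (~T), T = 0.
From the singleton clause (~S), S = 0.
From the singleton clause (~R), R = 0.
From the singleton clause (~Q), Q = 0.
From the singleton clause (~P), P = 0.
Every clause now holds.

P ↦ 0,  Q ↦ 0,  R ↦ 0,  S ↦ 0,  T ↦ 0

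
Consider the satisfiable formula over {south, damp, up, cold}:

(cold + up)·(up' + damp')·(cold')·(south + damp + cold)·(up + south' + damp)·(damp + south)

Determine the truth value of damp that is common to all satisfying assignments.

False

Suppose damp = 1.
The clause (up') is unit, so up = 0.
The clause (cold) is unit, so cold = 1.
That conflicts with the unit clause (cold').
So every satisfying assignment has damp = False.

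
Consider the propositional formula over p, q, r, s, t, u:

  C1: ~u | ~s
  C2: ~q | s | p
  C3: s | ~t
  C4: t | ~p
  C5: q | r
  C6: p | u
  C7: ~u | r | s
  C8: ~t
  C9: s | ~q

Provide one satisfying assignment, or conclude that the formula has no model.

p: 0,  q: 0,  r: 1,  s: 0,  t: 0,  u: 1

(~t) alone gives t = 0.
(~p) alone gives p = 0.
(u) alone gives u = 1.
(~s) alone gives s = 0.
(~q) alone gives q = 0.
(r) alone gives r = 1.
This assignment satisfies each clause.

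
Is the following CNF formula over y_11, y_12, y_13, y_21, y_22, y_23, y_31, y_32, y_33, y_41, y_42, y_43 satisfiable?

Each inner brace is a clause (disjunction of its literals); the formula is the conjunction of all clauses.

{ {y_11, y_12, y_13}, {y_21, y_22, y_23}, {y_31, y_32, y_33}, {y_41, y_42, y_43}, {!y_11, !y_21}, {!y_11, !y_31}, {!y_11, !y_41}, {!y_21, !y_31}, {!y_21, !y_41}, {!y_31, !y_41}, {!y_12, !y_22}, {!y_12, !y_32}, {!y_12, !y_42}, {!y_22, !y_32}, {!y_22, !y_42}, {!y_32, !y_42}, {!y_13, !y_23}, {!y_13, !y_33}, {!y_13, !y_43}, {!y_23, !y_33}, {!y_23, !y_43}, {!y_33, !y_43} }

No, unsatisfiable

Case y_11 = false:
Case y_12 = true:
Unit clause (!y_22) forces y_22 = false.
Unit clause (!y_32) forces y_32 = false.
Unit clause (!y_42) forces y_42 = false.
Case y_21 = true:
Unit clause (!y_31) forces y_31 = false.
Unit clause (y_33) forces y_33 = true.
Unit clause (!y_41) forces y_41 = false.
Unit clause (y_43) forces y_43 = true.
But (!y_43) is also a unit clause — contradiction.
So y_21 must be the other value — set y_21 = false.
Unit clause (y_23) forces y_23 = true.
Unit clause (!y_13) forces y_13 = false.
Unit clause (!y_33) forces y_33 = false.
Unit clause (y_31) forces y_31 = true.
Unit clause (!y_41) forces y_41 = false.
Unit clause (y_43) forces y_43 = true.
But (!y_43) is also a unit clause — contradiction.
Neither y_21 = true nor y_21 = false works.
So y_12 must be the other value — set y_12 = false.
Unit clause (y_13) forces y_13 = true.
Unit clause (!y_23) forces y_23 = false.
Unit clause (!y_33) forces y_33 = false.
Unit clause (!y_43) forces y_43 = false.
Case y_21 = true:
Unit clause (!y_31) forces y_31 = false.
Unit clause (y_32) forces y_32 = true.
Unit clause (!y_41) forces y_41 = false.
Unit clause (y_42) forces y_42 = true.
But (!y_42) is also a unit clause — contradiction.
So y_21 must be the other value — set y_21 = false.
Unit clause (y_22) forces y_22 = true.
Unit clause (!y_32) forces y_32 = false.
Unit clause (y_31) forces y_31 = true.
Unit clause (!y_41) forces y_41 = false.
Unit clause (y_42) forces y_42 = true.
But (!y_42) is also a unit clause — contradiction.
Neither y_21 = true nor y_21 = false works.
Neither y_12 = true nor y_12 = false works.
So y_11 must be the other value — set y_11 = true.
Unit clause (!y_21) forces y_21 = false.
Unit clause (!y_31) forces y_31 = false.
Unit clause (!y_41) forces y_41 = false.
Case y_22 = true:
Unit clause (!y_12) forces y_12 = false.
Unit clause (!y_32) forces y_32 = false.
Unit clause (y_33) forces y_33 = true.
Unit clause (!y_42) forces y_42 = false.
Unit clause (y_43) forces y_43 = true.
But (!y_43) is also a unit clause — contradiction.
So y_22 must be the other value — set y_22 = false.
Unit clause (y_23) forces y_23 = true.
Unit clause (!y_13) forces y_13 = false.
Unit clause (!y_33) forces y_33 = false.
Unit clause (y_32) forces y_32 = true.
Unit clause (!y_12) forces y_12 = false.
Unit clause (!y_42) forces y_42 = false.
Unit clause (y_43) forces y_43 = true.
But (!y_43) is also a unit clause — contradiction.
Neither y_22 = true nor y_22 = false works.
Neither y_11 = true nor y_11 = false works.
No assignment satisfies every clause.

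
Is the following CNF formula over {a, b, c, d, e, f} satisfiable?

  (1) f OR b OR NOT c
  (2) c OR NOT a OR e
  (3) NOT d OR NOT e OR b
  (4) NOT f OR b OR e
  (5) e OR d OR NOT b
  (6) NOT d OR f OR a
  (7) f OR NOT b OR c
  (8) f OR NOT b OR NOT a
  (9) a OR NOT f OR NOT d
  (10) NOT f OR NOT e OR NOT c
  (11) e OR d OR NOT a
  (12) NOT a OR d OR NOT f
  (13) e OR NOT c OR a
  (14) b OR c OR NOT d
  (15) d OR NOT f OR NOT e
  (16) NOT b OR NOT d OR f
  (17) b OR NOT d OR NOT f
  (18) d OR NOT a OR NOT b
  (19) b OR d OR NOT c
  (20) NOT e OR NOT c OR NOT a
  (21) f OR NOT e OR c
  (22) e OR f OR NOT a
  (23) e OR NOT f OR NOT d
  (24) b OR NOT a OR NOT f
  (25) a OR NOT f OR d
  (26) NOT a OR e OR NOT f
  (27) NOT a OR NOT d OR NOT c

Suppose f = false.
Suppose b = true.
The clause (c) is unit, so c = true.
The clause (NOT a) is unit, so a = false.
The clause (NOT d) is unit, so d = false.
The clause (e) is unit, so e = true.
This assignment satisfies each clause.
A satisfying assignment: a: false,  b: true,  c: true,  d: false,  e: true,  f: false.

Satisfiable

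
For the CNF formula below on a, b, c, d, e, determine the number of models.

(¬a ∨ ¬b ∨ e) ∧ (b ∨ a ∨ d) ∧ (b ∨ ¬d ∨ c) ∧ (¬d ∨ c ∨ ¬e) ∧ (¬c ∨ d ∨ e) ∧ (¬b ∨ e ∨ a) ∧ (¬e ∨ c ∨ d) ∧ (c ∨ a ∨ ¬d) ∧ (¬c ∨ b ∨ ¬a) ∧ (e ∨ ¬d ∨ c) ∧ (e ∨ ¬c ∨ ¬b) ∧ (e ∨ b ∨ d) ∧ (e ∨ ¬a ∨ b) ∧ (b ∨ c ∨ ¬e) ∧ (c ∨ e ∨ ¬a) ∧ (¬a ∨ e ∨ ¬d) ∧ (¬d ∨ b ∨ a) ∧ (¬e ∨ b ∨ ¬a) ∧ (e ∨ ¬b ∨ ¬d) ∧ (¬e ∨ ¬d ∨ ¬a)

There are 2^5 = 32 truth assignments over (a, b, c, d, e).
Split on a. With a = True, the clauses containing a are satisfied and ¬a drops from the rest; 1 of the 2^4 = 16 assignments to the other variables satisfy what remains.
With a = False, by the same count on the reduced clause set, 2 assignments work.
(One model: a=F, b=T, c=T, d=F, e=T.)
Total: 1 + 2 = 3.

3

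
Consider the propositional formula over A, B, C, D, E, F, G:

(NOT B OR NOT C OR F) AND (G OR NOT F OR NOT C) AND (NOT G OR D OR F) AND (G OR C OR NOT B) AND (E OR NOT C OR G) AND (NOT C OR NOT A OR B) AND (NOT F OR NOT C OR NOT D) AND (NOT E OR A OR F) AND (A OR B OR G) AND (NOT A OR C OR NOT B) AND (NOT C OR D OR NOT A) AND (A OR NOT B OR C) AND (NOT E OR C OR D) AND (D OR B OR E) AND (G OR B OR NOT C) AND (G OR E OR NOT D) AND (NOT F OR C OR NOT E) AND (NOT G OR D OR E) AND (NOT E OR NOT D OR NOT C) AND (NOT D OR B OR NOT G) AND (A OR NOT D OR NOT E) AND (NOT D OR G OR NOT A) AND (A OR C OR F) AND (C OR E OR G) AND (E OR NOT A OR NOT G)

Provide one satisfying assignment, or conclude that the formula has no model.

Try B = true.
Try C = true.
Unit clause (F) forces F = true.
Unit clause (G) forces G = true.
Unit clause (NOT D) forces D = false.
Unit clause (NOT A) forces A = false.
Unit clause (E) forces E = true.
All clauses are satisfied.

A: false,  B: true,  C: true,  D: false,  E: true,  F: true,  G: true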